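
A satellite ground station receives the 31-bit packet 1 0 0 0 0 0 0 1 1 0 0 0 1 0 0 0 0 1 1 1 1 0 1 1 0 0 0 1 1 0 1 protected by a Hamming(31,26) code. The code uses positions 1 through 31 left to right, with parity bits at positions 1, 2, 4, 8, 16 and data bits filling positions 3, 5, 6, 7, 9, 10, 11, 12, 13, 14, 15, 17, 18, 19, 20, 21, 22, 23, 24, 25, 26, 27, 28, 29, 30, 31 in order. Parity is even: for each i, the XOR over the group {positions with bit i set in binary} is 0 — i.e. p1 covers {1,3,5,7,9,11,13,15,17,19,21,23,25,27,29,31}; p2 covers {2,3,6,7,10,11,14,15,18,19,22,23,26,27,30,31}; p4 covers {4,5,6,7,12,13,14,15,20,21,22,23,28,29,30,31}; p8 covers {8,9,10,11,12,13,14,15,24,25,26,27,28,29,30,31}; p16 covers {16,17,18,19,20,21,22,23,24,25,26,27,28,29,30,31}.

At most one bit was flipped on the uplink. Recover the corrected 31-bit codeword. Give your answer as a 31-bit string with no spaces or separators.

s1 (pos 1,3,5,7,9,11,13,15,17,19,21,23,25,27,29,31): 1⊕0⊕0⊕0⊕1⊕0⊕1⊕0⊕0⊕1⊕1⊕1⊕0⊕0⊕1⊕1 = 0
s2 (pos 2,3,6,7,10,11,14,15,18,19,22,23,26,27,30,31): 0⊕0⊕0⊕0⊕0⊕0⊕0⊕0⊕1⊕1⊕0⊕1⊕0⊕0⊕0⊕1 = 0
s4 (pos 4,5,6,7,12,13,14,15,20,21,22,23,28,29,30,31): 0⊕0⊕0⊕0⊕0⊕1⊕0⊕0⊕1⊕1⊕0⊕1⊕1⊕1⊕0⊕1 = 1
s8 (pos 8,9,10,11,12,13,14,15,24,25,26,27,28,29,30,31): 1⊕1⊕0⊕0⊕0⊕1⊕0⊕0⊕1⊕0⊕0⊕0⊕1⊕1⊕0⊕1 = 1
s16 (pos 16,17,18,19,20,21,22,23,24,25,26,27,28,29,30,31): 0⊕0⊕1⊕1⊕1⊕1⊕0⊕1⊕1⊕0⊕0⊕0⊕1⊕1⊕0⊕1 = 1
Syndrome s16…s1 = 11100 → error at position 28.
Flip position 28: 1000000110001000011110110001101 → 1000000110001000011110110000101

1000000110001000011110110000101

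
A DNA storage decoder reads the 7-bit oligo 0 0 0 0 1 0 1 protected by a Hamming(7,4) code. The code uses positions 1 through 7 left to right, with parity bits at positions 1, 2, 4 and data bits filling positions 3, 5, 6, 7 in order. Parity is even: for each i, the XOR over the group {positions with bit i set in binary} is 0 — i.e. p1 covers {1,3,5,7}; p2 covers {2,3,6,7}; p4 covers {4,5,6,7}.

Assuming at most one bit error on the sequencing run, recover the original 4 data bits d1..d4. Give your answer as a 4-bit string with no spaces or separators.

0101

s1 (pos 1,3,5,7): 0⊕0⊕1⊕1 = 0
s2 (pos 2,3,6,7): 0⊕0⊕0⊕1 = 1
s4 (pos 4,5,6,7): 0⊕1⊕0⊕1 = 0
Syndrome s4…s1 = 010 → error at position 2.
Flip position 2: 0000101 → 0100101
Read data bits from positions 3,5,6,7: 0101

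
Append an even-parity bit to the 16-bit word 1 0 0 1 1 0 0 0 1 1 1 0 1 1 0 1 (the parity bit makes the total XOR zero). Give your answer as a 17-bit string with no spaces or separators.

XOR of the 16 data bits: 1⊕0⊕0⊕1⊕1⊕0⊕0⊕0⊕1⊕1⊕1⊕0⊕1⊕1⊕0⊕1 = 1
Parity bit = 1 (so all 17 bits XOR to 0).

10011000111011011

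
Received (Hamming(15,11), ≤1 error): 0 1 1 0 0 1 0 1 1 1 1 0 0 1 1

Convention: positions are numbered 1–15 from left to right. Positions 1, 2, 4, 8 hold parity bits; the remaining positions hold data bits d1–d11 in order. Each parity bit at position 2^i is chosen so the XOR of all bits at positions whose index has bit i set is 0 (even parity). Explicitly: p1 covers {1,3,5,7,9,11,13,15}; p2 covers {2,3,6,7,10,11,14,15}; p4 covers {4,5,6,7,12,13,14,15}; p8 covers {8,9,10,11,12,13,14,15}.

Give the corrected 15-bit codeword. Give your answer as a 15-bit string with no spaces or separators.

011000011110011

s1 (pos 1,3,5,7,9,11,13,15): 0⊕1⊕0⊕0⊕1⊕1⊕0⊕1 = 0
s2 (pos 2,3,6,7,10,11,14,15): 1⊕1⊕1⊕0⊕1⊕1⊕1⊕1 = 1
s4 (pos 4,5,6,7,12,13,14,15): 0⊕0⊕1⊕0⊕0⊕0⊕1⊕1 = 1
s8 (pos 8,9,10,11,12,13,14,15): 1⊕1⊕1⊕1⊕0⊕0⊕1⊕1 = 0
Syndrome s8…s1 = 0110 → error at position 6.
Flip position 6: 011001011110011 → 011000011110011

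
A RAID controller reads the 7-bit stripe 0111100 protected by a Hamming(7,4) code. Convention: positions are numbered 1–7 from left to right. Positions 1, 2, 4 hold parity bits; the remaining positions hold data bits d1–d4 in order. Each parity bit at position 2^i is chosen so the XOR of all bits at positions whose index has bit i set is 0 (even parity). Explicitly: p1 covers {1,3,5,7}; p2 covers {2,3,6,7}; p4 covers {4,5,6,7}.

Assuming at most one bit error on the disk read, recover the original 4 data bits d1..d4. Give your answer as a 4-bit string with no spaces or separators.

1100

s1 (pos 1,3,5,7): 0⊕1⊕1⊕0 = 0
s2 (pos 2,3,6,7): 1⊕1⊕0⊕0 = 0
s4 (pos 4,5,6,7): 1⊕1⊕0⊕0 = 0
Syndrome s4…s1 = 000 → no error.
Read data bits from positions 3,5,6,7: 1100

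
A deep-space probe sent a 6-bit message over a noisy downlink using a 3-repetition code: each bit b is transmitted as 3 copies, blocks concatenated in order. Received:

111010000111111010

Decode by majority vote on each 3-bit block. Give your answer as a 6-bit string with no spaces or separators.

Block 1 (111): 3 ones → 1
Block 2 (010): 1 one → 0
Block 3 (000): 0 ones → 0
Block 4 (111): 3 ones → 1
Block 5 (111): 3 ones → 1
Block 6 (010): 1 one → 0

100110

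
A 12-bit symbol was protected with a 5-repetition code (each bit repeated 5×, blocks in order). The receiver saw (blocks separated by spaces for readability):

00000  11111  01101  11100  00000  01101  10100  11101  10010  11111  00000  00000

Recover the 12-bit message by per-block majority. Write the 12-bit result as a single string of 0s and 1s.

Block 1 (00000): 0 ones → 0
Block 2 (11111): 5 ones → 1
Block 3 (01101): 3 ones → 1
Block 4 (11100): 3 ones → 1
Block 5 (00000): 0 ones → 0
Block 6 (01101): 3 ones → 1
Block 7 (10100): 2 ones → 0
Block 8 (11101): 4 ones → 1
Block 9 (10010): 2 ones → 0
Block 10 (11111): 5 ones → 1
Block 11 (00000): 0 ones → 0
Block 12 (00000): 0 ones → 0

011101010100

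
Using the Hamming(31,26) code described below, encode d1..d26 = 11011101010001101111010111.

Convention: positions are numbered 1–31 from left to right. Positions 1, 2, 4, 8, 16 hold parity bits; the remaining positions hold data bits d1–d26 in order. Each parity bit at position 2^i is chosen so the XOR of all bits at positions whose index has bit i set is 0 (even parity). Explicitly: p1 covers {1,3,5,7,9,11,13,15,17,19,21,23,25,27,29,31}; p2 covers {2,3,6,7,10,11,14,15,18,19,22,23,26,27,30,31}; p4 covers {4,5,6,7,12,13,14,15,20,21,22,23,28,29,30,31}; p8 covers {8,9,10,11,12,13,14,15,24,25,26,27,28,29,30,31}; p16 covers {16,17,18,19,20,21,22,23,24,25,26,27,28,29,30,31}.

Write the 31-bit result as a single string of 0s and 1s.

Place data at non-parity positions: p1 p2 1 p4 1 0 1 p8 1 1 0 1 0 1 0 p16 0 0 1 1 0 1 1 1 1 0 1 0 1 1 1
p1 (pos 1,3,5,7,9,11,13,15,17,19,21,23,25,27,29,31): XOR of data positions = 1⊕1⊕1⊕1⊕0⊕0⊕0⊕0⊕1⊕0⊕1⊕1⊕1⊕1⊕1 = 0
p2 (pos 2,3,6,7,10,11,14,15,18,19,22,23,26,27,30,31): XOR of data positions = 1⊕0⊕1⊕1⊕0⊕1⊕0⊕0⊕1⊕1⊕1⊕0⊕1⊕1⊕1 = 0
p4 (pos 4,5,6,7,12,13,14,15,20,21,22,23,28,29,30,31): XOR of data positions = 1⊕0⊕1⊕1⊕0⊕1⊕0⊕1⊕0⊕1⊕1⊕0⊕1⊕1⊕1 = 0
p8 (pos 8,9,10,11,12,13,14,15,24,25,26,27,28,29,30,31): XOR of data positions = 1⊕1⊕0⊕1⊕0⊕1⊕0⊕1⊕1⊕0⊕1⊕0⊕1⊕1⊕1 = 0
p16 (pos 16,17,18,19,20,21,22,23,24,25,26,27,28,29,30,31): XOR of data positions = 0⊕0⊕1⊕1⊕0⊕1⊕1⊕1⊕1⊕0⊕1⊕0⊕1⊕1⊕1 = 0
Codeword: 0010101011010100001101111010111

0010101011010100001101111010111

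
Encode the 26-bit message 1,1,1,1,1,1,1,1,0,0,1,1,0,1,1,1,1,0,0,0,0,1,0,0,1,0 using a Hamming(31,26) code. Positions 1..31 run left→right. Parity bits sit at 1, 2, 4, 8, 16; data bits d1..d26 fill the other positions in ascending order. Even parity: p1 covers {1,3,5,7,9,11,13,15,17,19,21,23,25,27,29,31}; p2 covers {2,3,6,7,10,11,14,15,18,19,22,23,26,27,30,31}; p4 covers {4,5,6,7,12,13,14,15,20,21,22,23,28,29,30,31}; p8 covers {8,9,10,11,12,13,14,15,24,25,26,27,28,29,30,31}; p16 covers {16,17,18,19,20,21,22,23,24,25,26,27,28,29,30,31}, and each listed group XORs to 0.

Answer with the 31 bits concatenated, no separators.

Place data at non-parity positions: p1 p2 1 p4 1 1 1 p8 1 1 1 1 0 0 1 p16 1 0 1 1 1 1 0 0 0 0 1 0 0 1 0
p1 (pos 1,3,5,7,9,11,13,15,17,19,21,23,25,27,29,31): XOR of data positions = 1⊕1⊕1⊕1⊕1⊕0⊕1⊕1⊕1⊕1⊕0⊕0⊕1⊕0⊕0 = 0
p2 (pos 2,3,6,7,10,11,14,15,18,19,22,23,26,27,30,31): XOR of data positions = 1⊕1⊕1⊕1⊕1⊕0⊕1⊕0⊕1⊕1⊕0⊕0⊕1⊕1⊕0 = 0
p4 (pos 4,5,6,7,12,13,14,15,20,21,22,23,28,29,30,31): XOR of data positions = 1⊕1⊕1⊕1⊕0⊕0⊕1⊕1⊕1⊕1⊕0⊕0⊕0⊕1⊕0 = 1
p8 (pos 8,9,10,11,12,13,14,15,24,25,26,27,28,29,30,31): XOR of data positions = 1⊕1⊕1⊕1⊕0⊕0⊕1⊕0⊕0⊕0⊕1⊕0⊕0⊕1⊕0 = 1
p16 (pos 16,17,18,19,20,21,22,23,24,25,26,27,28,29,30,31): XOR of data positions = 1⊕0⊕1⊕1⊕1⊕1⊕0⊕0⊕0⊕0⊕1⊕0⊕0⊕1⊕0 = 1
Codeword: 0011111111110011101111000010010

0011111111110011101111000010010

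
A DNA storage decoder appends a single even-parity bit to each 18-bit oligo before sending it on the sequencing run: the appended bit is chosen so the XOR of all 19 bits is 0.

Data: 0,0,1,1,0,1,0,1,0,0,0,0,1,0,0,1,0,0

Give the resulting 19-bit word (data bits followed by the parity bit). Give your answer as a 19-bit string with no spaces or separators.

XOR of the 18 data bits: 0⊕0⊕1⊕1⊕0⊕1⊕0⊕1⊕0⊕0⊕0⊕0⊕1⊕0⊕0⊕1⊕0⊕0 = 0
Parity bit = 0 (so all 19 bits XOR to 0).

0011010100001001000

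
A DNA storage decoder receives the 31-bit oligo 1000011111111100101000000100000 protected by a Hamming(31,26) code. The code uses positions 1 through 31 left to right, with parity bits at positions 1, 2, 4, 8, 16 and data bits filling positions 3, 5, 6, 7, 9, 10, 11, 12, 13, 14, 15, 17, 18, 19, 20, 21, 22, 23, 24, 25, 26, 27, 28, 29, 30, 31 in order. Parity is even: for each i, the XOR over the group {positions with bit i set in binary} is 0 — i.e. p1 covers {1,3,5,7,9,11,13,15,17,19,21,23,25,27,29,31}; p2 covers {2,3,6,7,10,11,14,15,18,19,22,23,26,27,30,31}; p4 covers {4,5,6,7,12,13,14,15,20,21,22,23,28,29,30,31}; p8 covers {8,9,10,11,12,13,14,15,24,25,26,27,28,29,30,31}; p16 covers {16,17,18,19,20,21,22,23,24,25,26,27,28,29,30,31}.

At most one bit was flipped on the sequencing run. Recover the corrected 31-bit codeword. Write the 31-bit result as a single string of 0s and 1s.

1000011111111100101000100100000

s1 (pos 1,3,5,7,9,11,13,15,17,19,21,23,25,27,29,31): 1⊕0⊕0⊕1⊕1⊕1⊕1⊕0⊕1⊕1⊕0⊕0⊕0⊕0⊕0⊕0 = 1
s2 (pos 2,3,6,7,10,11,14,15,18,19,22,23,26,27,30,31): 0⊕0⊕1⊕1⊕1⊕1⊕1⊕0⊕0⊕1⊕0⊕0⊕1⊕0⊕0⊕0 = 1
s4 (pos 4,5,6,7,12,13,14,15,20,21,22,23,28,29,30,31): 0⊕0⊕1⊕1⊕1⊕1⊕1⊕0⊕0⊕0⊕0⊕0⊕0⊕0⊕0⊕0 = 1
s8 (pos 8,9,10,11,12,13,14,15,24,25,26,27,28,29,30,31): 1⊕1⊕1⊕1⊕1⊕1⊕1⊕0⊕0⊕0⊕1⊕0⊕0⊕0⊕0⊕0 = 0
s16 (pos 16,17,18,19,20,21,22,23,24,25,26,27,28,29,30,31): 0⊕1⊕0⊕1⊕0⊕0⊕0⊕0⊕0⊕0⊕1⊕0⊕0⊕0⊕0⊕0 = 1
Syndrome s16…s1 = 10111 → error at position 23.
Flip position 23: 1000011111111100101000000100000 → 1000011111111100101000100100000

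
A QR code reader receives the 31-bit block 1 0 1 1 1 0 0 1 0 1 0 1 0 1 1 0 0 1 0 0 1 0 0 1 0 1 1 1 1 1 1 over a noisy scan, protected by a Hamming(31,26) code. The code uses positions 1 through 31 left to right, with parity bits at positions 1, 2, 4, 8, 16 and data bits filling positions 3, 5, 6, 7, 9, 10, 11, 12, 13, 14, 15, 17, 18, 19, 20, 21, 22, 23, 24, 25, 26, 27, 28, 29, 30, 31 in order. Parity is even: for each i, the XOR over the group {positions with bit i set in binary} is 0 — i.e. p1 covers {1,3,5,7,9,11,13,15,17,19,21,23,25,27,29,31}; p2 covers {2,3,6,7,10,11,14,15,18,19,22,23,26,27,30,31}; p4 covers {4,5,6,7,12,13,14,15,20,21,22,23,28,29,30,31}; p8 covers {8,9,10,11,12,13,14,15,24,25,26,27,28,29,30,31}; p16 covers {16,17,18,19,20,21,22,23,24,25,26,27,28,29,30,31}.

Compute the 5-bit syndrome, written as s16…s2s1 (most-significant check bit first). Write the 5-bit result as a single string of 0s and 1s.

s1 (pos 1,3,5,7,9,11,13,15,17,19,21,23,25,27,29,31): 1⊕1⊕1⊕0⊕0⊕0⊕0⊕1⊕0⊕0⊕1⊕0⊕0⊕1⊕1⊕1 = 0
s2 (pos 2,3,6,7,10,11,14,15,18,19,22,23,26,27,30,31): 0⊕1⊕0⊕0⊕1⊕0⊕1⊕1⊕1⊕0⊕0⊕0⊕1⊕1⊕1⊕1 = 1
s4 (pos 4,5,6,7,12,13,14,15,20,21,22,23,28,29,30,31): 1⊕1⊕0⊕0⊕1⊕0⊕1⊕1⊕0⊕1⊕0⊕0⊕1⊕1⊕1⊕1 = 0
s8 (pos 8,9,10,11,12,13,14,15,24,25,26,27,28,29,30,31): 1⊕0⊕1⊕0⊕1⊕0⊕1⊕1⊕1⊕0⊕1⊕1⊕1⊕1⊕1⊕1 = 0
s16 (pos 16,17,18,19,20,21,22,23,24,25,26,27,28,29,30,31): 0⊕0⊕1⊕0⊕0⊕1⊕0⊕0⊕1⊕0⊕1⊕1⊕1⊕1⊕1⊕1 = 1
Syndrome s16…s1 = 10010 → error at position 18.

10010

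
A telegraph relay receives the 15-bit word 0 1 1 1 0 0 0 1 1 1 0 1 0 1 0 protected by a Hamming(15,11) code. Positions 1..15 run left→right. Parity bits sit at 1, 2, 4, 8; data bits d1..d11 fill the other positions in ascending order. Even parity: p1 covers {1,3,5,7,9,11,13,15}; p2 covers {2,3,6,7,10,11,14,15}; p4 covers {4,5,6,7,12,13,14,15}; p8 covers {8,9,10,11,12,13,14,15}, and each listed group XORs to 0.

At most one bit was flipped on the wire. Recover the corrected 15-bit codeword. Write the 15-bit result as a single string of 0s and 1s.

011100011100010

s1 (pos 1,3,5,7,9,11,13,15): 0⊕1⊕0⊕0⊕1⊕0⊕0⊕0 = 0
s2 (pos 2,3,6,7,10,11,14,15): 1⊕1⊕0⊕0⊕1⊕0⊕1⊕0 = 0
s4 (pos 4,5,6,7,12,13,14,15): 1⊕0⊕0⊕0⊕1⊕0⊕1⊕0 = 1
s8 (pos 8,9,10,11,12,13,14,15): 1⊕1⊕1⊕0⊕1⊕0⊕1⊕0 = 1
Syndrome s8…s1 = 1100 → error at position 12.
Flip position 12: 011100011101010 → 011100011100010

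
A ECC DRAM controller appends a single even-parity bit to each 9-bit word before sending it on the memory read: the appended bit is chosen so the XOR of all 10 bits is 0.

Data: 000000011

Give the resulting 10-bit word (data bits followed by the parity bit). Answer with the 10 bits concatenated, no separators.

XOR of the 9 data bits: 0⊕0⊕0⊕0⊕0⊕0⊕0⊕1⊕1 = 0
Parity bit = 0 (so all 10 bits XOR to 0).

0000000110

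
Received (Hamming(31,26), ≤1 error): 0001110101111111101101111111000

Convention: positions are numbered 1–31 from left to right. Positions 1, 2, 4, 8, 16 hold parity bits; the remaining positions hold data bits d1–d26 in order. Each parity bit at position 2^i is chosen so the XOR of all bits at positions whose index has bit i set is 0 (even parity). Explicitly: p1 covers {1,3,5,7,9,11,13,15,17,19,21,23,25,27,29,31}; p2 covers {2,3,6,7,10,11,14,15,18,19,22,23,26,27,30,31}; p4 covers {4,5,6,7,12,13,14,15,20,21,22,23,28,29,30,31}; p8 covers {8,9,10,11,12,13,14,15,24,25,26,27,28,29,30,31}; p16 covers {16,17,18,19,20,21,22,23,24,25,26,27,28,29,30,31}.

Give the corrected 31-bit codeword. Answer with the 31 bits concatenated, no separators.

0001110101111111101111111111000

s1 (pos 1,3,5,7,9,11,13,15,17,19,21,23,25,27,29,31): 0⊕0⊕1⊕0⊕0⊕1⊕1⊕1⊕1⊕1⊕0⊕1⊕1⊕1⊕0⊕0 = 1
s2 (pos 2,3,6,7,10,11,14,15,18,19,22,23,26,27,30,31): 0⊕0⊕1⊕0⊕1⊕1⊕1⊕1⊕0⊕1⊕1⊕1⊕1⊕1⊕0⊕0 = 0
s4 (pos 4,5,6,7,12,13,14,15,20,21,22,23,28,29,30,31): 1⊕1⊕1⊕0⊕1⊕1⊕1⊕1⊕1⊕0⊕1⊕1⊕1⊕0⊕0⊕0 = 1
s8 (pos 8,9,10,11,12,13,14,15,24,25,26,27,28,29,30,31): 1⊕0⊕1⊕1⊕1⊕1⊕1⊕1⊕1⊕1⊕1⊕1⊕1⊕0⊕0⊕0 = 0
s16 (pos 16,17,18,19,20,21,22,23,24,25,26,27,28,29,30,31): 1⊕1⊕0⊕1⊕1⊕0⊕1⊕1⊕1⊕1⊕1⊕1⊕1⊕0⊕0⊕0 = 1
Syndrome s16…s1 = 10101 → error at position 21.
Flip position 21: 0001110101111111101101111111000 → 0001110101111111101111111111000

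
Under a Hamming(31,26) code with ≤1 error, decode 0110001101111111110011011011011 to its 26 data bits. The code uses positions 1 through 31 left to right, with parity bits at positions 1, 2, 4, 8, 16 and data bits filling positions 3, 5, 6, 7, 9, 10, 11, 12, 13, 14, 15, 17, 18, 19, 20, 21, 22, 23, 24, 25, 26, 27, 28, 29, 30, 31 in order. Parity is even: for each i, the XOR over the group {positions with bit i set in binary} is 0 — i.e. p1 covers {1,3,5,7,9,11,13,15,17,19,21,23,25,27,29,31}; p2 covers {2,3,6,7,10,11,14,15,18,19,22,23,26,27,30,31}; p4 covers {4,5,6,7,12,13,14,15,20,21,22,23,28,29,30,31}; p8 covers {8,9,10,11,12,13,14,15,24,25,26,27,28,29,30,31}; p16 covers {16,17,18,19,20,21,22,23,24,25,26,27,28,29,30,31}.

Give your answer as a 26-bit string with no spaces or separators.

10010111111110011001011011

s1 (pos 1,3,5,7,9,11,13,15,17,19,21,23,25,27,29,31): 0⊕1⊕0⊕1⊕0⊕1⊕1⊕1⊕1⊕0⊕1⊕0⊕1⊕1⊕0⊕1 = 0
s2 (pos 2,3,6,7,10,11,14,15,18,19,22,23,26,27,30,31): 1⊕1⊕0⊕1⊕1⊕1⊕1⊕1⊕1⊕0⊕1⊕0⊕0⊕1⊕1⊕1 = 0
s4 (pos 4,5,6,7,12,13,14,15,20,21,22,23,28,29,30,31): 0⊕0⊕0⊕1⊕1⊕1⊕1⊕1⊕0⊕1⊕1⊕0⊕1⊕0⊕1⊕1 = 0
s8 (pos 8,9,10,11,12,13,14,15,24,25,26,27,28,29,30,31): 1⊕0⊕1⊕1⊕1⊕1⊕1⊕1⊕1⊕1⊕0⊕1⊕1⊕0⊕1⊕1 = 1
s16 (pos 16,17,18,19,20,21,22,23,24,25,26,27,28,29,30,31): 1⊕1⊕1⊕0⊕0⊕1⊕1⊕0⊕1⊕1⊕0⊕1⊕1⊕0⊕1⊕1 = 1
Syndrome s16…s1 = 11000 → error at position 24.
Flip position 24: 0110001101111111110011011011011 → 0110001101111111110011001011011
Read data bits from positions 3,5,6,7,9,10,11,12,13,14,15,17,18,19,20,21,22,23,24,25,26,27,28,29,30,31: 10010111111110011001011011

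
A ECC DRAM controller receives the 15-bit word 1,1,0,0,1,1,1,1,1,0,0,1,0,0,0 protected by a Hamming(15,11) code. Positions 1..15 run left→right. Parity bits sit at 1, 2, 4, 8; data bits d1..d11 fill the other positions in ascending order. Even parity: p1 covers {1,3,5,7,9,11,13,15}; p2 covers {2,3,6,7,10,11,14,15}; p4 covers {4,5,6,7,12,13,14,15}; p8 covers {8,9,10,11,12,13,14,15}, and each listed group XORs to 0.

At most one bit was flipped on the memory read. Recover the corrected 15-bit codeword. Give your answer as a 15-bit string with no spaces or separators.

s1 (pos 1,3,5,7,9,11,13,15): 1⊕0⊕1⊕1⊕1⊕0⊕0⊕0 = 0
s2 (pos 2,3,6,7,10,11,14,15): 1⊕0⊕1⊕1⊕0⊕0⊕0⊕0 = 1
s4 (pos 4,5,6,7,12,13,14,15): 0⊕1⊕1⊕1⊕1⊕0⊕0⊕0 = 0
s8 (pos 8,9,10,11,12,13,14,15): 1⊕1⊕0⊕0⊕1⊕0⊕0⊕0 = 1
Syndrome s8…s1 = 1010 → error at position 10.
Flip position 10: 110011111001000 → 110011111101000

110011111101000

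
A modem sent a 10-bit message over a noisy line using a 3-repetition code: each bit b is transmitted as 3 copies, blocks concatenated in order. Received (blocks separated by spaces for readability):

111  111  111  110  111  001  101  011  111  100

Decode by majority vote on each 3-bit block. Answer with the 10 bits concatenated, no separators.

1111101110

Block 1 (111): 3 ones → 1
Block 2 (111): 3 ones → 1
Block 3 (111): 3 ones → 1
Block 4 (110): 2 ones → 1
Block 5 (111): 3 ones → 1
Block 6 (001): 1 one → 0
Block 7 (101): 2 ones → 1
Block 8 (011): 2 ones → 1
Block 9 (111): 3 ones → 1
Block 10 (100): 1 one → 0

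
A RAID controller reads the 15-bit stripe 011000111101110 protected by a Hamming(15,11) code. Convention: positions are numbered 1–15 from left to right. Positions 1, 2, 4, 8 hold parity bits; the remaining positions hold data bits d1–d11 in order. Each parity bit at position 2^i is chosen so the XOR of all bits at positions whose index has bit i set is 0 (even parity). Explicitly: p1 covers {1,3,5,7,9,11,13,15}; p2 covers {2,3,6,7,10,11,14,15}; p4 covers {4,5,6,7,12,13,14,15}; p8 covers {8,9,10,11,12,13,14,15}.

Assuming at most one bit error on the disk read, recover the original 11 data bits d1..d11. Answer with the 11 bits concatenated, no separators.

s1 (pos 1,3,5,7,9,11,13,15): 0⊕1⊕0⊕1⊕1⊕0⊕1⊕0 = 0
s2 (pos 2,3,6,7,10,11,14,15): 1⊕1⊕0⊕1⊕1⊕0⊕1⊕0 = 1
s4 (pos 4,5,6,7,12,13,14,15): 0⊕0⊕0⊕1⊕1⊕1⊕1⊕0 = 0
s8 (pos 8,9,10,11,12,13,14,15): 1⊕1⊕1⊕0⊕1⊕1⊕1⊕0 = 0
Syndrome s8…s1 = 0010 → error at position 2.
Flip position 2: 011000111101110 → 001000111101110
Read data bits from positions 3,5,6,7,9,10,11,12,13,14,15: 10011101110

10011101110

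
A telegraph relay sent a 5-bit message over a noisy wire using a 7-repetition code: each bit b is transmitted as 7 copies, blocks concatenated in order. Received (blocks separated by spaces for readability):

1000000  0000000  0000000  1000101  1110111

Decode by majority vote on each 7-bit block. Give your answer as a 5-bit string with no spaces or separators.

Block 1 (1000000): 1 one → 0
Block 2 (0000000): 0 ones → 0
Block 3 (0000000): 0 ones → 0
Block 4 (1000101): 3 ones → 0
Block 5 (1110111): 6 ones → 1

00001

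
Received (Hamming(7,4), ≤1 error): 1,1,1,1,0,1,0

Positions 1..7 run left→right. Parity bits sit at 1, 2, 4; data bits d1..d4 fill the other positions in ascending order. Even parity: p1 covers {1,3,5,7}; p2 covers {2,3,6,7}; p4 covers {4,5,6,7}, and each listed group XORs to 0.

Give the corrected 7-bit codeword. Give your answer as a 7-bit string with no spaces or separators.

s1 (pos 1,3,5,7): 1⊕1⊕0⊕0 = 0
s2 (pos 2,3,6,7): 1⊕1⊕1⊕0 = 1
s4 (pos 4,5,6,7): 1⊕0⊕1⊕0 = 0
Syndrome s4…s1 = 010 → error at position 2.
Flip position 2: 1111010 → 1011010

1011010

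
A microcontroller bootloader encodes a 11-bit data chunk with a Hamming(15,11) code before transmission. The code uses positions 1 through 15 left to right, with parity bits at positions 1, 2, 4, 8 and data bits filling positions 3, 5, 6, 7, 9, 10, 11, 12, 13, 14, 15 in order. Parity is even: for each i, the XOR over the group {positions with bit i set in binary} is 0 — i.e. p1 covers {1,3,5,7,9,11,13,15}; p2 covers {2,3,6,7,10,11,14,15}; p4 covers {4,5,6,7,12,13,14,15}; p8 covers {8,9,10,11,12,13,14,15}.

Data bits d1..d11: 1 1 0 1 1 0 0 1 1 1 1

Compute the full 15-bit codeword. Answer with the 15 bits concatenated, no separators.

Place data at non-parity positions: p1 p2 1 p4 1 0 1 p8 1 0 0 1 1 1 1
p1 (pos 1,3,5,7,9,11,13,15): XOR of data positions = 1⊕1⊕1⊕1⊕0⊕1⊕1 = 0
p2 (pos 2,3,6,7,10,11,14,15): XOR of data positions = 1⊕0⊕1⊕0⊕0⊕1⊕1 = 0
p4 (pos 4,5,6,7,12,13,14,15): XOR of data positions = 1⊕0⊕1⊕1⊕1⊕1⊕1 = 0
p8 (pos 8,9,10,11,12,13,14,15): XOR of data positions = 1⊕0⊕0⊕1⊕1⊕1⊕1 = 1
Codeword: 001010111001111

001010111001111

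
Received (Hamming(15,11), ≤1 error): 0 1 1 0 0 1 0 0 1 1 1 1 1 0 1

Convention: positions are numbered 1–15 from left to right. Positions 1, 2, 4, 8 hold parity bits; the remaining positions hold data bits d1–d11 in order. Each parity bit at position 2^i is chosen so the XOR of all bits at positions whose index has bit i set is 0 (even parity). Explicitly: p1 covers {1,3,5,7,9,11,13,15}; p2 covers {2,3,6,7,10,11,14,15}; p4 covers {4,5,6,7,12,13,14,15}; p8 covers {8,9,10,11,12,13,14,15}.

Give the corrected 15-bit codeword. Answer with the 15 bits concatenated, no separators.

s1 (pos 1,3,5,7,9,11,13,15): 0⊕1⊕0⊕0⊕1⊕1⊕1⊕1 = 1
s2 (pos 2,3,6,7,10,11,14,15): 1⊕1⊕1⊕0⊕1⊕1⊕0⊕1 = 0
s4 (pos 4,5,6,7,12,13,14,15): 0⊕0⊕1⊕0⊕1⊕1⊕0⊕1 = 0
s8 (pos 8,9,10,11,12,13,14,15): 0⊕1⊕1⊕1⊕1⊕1⊕0⊕1 = 0
Syndrome s8…s1 = 0001 → error at position 1.
Flip position 1: 011001001111101 → 111001001111101

111001001111101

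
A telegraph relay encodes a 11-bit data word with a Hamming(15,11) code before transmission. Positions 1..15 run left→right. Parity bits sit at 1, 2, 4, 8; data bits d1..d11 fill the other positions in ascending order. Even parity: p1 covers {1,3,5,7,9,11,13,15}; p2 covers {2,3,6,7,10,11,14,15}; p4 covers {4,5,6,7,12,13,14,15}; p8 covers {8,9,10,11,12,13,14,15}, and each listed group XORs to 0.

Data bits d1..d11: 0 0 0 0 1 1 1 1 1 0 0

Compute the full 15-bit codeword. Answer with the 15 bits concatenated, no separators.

100000011111100

Place data at non-parity positions: p1 p2 0 p4 0 0 0 p8 1 1 1 1 1 0 0
p1 (pos 1,3,5,7,9,11,13,15): XOR of data positions = 0⊕0⊕0⊕1⊕1⊕1⊕0 = 1
p2 (pos 2,3,6,7,10,11,14,15): XOR of data positions = 0⊕0⊕0⊕1⊕1⊕0⊕0 = 0
p4 (pos 4,5,6,7,12,13,14,15): XOR of data positions = 0⊕0⊕0⊕1⊕1⊕0⊕0 = 0
p8 (pos 8,9,10,11,12,13,14,15): XOR of data positions = 1⊕1⊕1⊕1⊕1⊕0⊕0 = 1
Codeword: 100000011111100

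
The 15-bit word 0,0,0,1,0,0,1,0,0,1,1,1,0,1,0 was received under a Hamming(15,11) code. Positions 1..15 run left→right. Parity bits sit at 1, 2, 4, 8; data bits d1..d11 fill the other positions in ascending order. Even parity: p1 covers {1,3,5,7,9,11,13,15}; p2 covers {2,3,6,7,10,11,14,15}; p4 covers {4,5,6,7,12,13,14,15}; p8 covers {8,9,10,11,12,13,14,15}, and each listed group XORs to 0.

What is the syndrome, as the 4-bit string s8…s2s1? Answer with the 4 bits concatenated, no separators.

s1 (pos 1,3,5,7,9,11,13,15): 0⊕0⊕0⊕1⊕0⊕1⊕0⊕0 = 0
s2 (pos 2,3,6,7,10,11,14,15): 0⊕0⊕0⊕1⊕1⊕1⊕1⊕0 = 0
s4 (pos 4,5,6,7,12,13,14,15): 1⊕0⊕0⊕1⊕1⊕0⊕1⊕0 = 0
s8 (pos 8,9,10,11,12,13,14,15): 0⊕0⊕1⊕1⊕1⊕0⊕1⊕0 = 0
Syndrome s8…s1 = 0000 → no error.

0000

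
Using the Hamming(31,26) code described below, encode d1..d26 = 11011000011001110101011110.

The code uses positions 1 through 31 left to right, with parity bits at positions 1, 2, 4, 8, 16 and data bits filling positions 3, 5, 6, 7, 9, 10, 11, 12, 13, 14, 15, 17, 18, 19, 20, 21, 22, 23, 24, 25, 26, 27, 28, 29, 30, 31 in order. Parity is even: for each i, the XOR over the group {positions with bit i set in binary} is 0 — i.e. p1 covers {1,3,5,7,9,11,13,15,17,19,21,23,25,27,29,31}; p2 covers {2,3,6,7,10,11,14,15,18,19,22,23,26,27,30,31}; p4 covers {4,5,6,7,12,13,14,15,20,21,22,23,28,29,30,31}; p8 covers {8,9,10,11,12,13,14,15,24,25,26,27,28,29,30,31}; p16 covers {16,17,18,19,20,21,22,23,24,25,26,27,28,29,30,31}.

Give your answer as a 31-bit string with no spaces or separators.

Place data at non-parity positions: p1 p2 1 p4 1 0 1 p8 1 0 0 0 0 1 1 p16 0 0 1 1 1 0 1 0 1 0 1 1 1 1 0
p1 (pos 1,3,5,7,9,11,13,15,17,19,21,23,25,27,29,31): XOR of data positions = 1⊕1⊕1⊕1⊕0⊕0⊕1⊕0⊕1⊕1⊕1⊕1⊕1⊕1⊕0 = 1
p2 (pos 2,3,6,7,10,11,14,15,18,19,22,23,26,27,30,31): XOR of data positions = 1⊕0⊕1⊕0⊕0⊕1⊕1⊕0⊕1⊕0⊕1⊕0⊕1⊕1⊕0 = 0
p4 (pos 4,5,6,7,12,13,14,15,20,21,22,23,28,29,30,31): XOR of data positions = 1⊕0⊕1⊕0⊕0⊕1⊕1⊕1⊕1⊕0⊕1⊕1⊕1⊕1⊕0 = 0
p8 (pos 8,9,10,11,12,13,14,15,24,25,26,27,28,29,30,31): XOR of data positions = 1⊕0⊕0⊕0⊕0⊕1⊕1⊕0⊕1⊕0⊕1⊕1⊕1⊕1⊕0 = 0
p16 (pos 16,17,18,19,20,21,22,23,24,25,26,27,28,29,30,31): XOR of data positions = 0⊕0⊕1⊕1⊕1⊕0⊕1⊕0⊕1⊕0⊕1⊕1⊕1⊕1⊕0 = 1
Codeword: 1010101010000111001110101011110

1010101010000111001110101011110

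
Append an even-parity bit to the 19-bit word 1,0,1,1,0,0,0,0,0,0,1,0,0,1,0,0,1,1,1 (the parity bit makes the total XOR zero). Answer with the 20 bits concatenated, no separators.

XOR of the 19 data bits: 1⊕0⊕1⊕1⊕0⊕0⊕0⊕0⊕0⊕0⊕1⊕0⊕0⊕1⊕0⊕0⊕1⊕1⊕1 = 0
Parity bit = 0 (so all 20 bits XOR to 0).

10110000001001001110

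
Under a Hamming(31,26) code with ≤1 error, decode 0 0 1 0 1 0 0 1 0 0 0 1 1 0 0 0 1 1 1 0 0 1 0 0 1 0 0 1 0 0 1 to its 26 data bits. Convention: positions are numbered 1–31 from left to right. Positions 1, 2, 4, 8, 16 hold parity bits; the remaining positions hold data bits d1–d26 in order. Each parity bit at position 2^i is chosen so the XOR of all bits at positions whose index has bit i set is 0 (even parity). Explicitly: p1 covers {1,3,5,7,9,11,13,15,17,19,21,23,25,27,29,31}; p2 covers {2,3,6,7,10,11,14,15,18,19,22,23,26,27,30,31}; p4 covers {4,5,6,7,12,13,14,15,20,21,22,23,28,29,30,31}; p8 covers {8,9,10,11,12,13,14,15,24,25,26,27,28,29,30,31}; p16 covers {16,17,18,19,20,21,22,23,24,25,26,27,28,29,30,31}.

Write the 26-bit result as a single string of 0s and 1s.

11000001100110001001001001

s1 (pos 1,3,5,7,9,11,13,15,17,19,21,23,25,27,29,31): 0⊕1⊕1⊕0⊕0⊕0⊕1⊕0⊕1⊕1⊕0⊕0⊕1⊕0⊕0⊕1 = 1
s2 (pos 2,3,6,7,10,11,14,15,18,19,22,23,26,27,30,31): 0⊕1⊕0⊕0⊕0⊕0⊕0⊕0⊕1⊕1⊕1⊕0⊕0⊕0⊕0⊕1 = 1
s4 (pos 4,5,6,7,12,13,14,15,20,21,22,23,28,29,30,31): 0⊕1⊕0⊕0⊕1⊕1⊕0⊕0⊕0⊕0⊕1⊕0⊕1⊕0⊕0⊕1 = 0
s8 (pos 8,9,10,11,12,13,14,15,24,25,26,27,28,29,30,31): 1⊕0⊕0⊕0⊕1⊕1⊕0⊕0⊕0⊕1⊕0⊕0⊕1⊕0⊕0⊕1 = 0
s16 (pos 16,17,18,19,20,21,22,23,24,25,26,27,28,29,30,31): 0⊕1⊕1⊕1⊕0⊕0⊕1⊕0⊕0⊕1⊕0⊕0⊕1⊕0⊕0⊕1 = 1
Syndrome s16…s1 = 10011 → error at position 19.
Flip position 19: 0010100100011000111001001001001 → 0010100100011000110001001001001
Read data bits from positions 3,5,6,7,9,10,11,12,13,14,15,17,18,19,20,21,22,23,24,25,26,27,28,29,30,31: 11000001100110001001001001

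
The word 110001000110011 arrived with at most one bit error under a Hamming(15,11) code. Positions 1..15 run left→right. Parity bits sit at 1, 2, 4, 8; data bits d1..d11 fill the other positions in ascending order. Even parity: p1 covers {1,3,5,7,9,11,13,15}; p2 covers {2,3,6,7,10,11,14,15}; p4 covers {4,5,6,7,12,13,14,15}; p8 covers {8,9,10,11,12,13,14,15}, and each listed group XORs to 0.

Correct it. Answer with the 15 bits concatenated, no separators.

s1 (pos 1,3,5,7,9,11,13,15): 1⊕0⊕0⊕0⊕0⊕1⊕0⊕1 = 1
s2 (pos 2,3,6,7,10,11,14,15): 1⊕0⊕1⊕0⊕1⊕1⊕1⊕1 = 0
s4 (pos 4,5,6,7,12,13,14,15): 0⊕0⊕1⊕0⊕0⊕0⊕1⊕1 = 1
s8 (pos 8,9,10,11,12,13,14,15): 0⊕0⊕1⊕1⊕0⊕0⊕1⊕1 = 0
Syndrome s8…s1 = 0101 → error at position 5.
Flip position 5: 110001000110011 → 110011000110011

110011000110011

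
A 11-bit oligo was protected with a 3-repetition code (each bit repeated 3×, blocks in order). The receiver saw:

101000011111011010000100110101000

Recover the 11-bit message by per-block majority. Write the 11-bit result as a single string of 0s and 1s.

10111000110

Block 1 (101): 2 ones → 1
Block 2 (000): 0 ones → 0
Block 3 (011): 2 ones → 1
Block 4 (111): 3 ones → 1
Block 5 (011): 2 ones → 1
Block 6 (010): 1 one → 0
Block 7 (000): 0 ones → 0
Block 8 (100): 1 one → 0
Block 9 (110): 2 ones → 1
Block 10 (101): 2 ones → 1
Block 11 (000): 0 ones → 0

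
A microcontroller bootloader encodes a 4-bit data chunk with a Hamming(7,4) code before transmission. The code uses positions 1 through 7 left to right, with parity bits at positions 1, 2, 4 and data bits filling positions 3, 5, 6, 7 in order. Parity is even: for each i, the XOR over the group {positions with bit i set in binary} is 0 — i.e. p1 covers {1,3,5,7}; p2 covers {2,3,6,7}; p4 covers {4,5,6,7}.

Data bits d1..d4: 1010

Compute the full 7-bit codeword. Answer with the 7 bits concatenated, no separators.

1011010

Place data at non-parity positions: p1 p2 1 p4 0 1 0
p1 (pos 1,3,5,7): XOR of data positions = 1⊕0⊕0 = 1
p2 (pos 2,3,6,7): XOR of data positions = 1⊕1⊕0 = 0
p4 (pos 4,5,6,7): XOR of data positions = 0⊕1⊕0 = 1
Codeword: 1011010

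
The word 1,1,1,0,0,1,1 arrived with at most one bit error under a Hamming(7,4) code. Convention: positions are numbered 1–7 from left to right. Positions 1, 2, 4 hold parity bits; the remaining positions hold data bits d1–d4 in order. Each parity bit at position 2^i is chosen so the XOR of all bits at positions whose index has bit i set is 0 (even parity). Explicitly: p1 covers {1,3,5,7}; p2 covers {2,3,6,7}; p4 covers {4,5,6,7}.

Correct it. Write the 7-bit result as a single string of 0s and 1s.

0110011

s1 (pos 1,3,5,7): 1⊕1⊕0⊕1 = 1
s2 (pos 2,3,6,7): 1⊕1⊕1⊕1 = 0
s4 (pos 4,5,6,7): 0⊕0⊕1⊕1 = 0
Syndrome s4…s1 = 001 → error at position 1.
Flip position 1: 1110011 → 0110011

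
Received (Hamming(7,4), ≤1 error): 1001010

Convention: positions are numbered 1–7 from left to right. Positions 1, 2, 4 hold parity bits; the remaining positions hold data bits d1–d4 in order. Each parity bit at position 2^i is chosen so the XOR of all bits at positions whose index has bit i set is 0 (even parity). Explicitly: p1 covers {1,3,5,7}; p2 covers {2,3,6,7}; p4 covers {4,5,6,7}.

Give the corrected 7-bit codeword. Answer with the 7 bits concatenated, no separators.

s1 (pos 1,3,5,7): 1⊕0⊕0⊕0 = 1
s2 (pos 2,3,6,7): 0⊕0⊕1⊕0 = 1
s4 (pos 4,5,6,7): 1⊕0⊕1⊕0 = 0
Syndrome s4…s1 = 011 → error at position 3.
Flip position 3: 1001010 → 1011010

1011010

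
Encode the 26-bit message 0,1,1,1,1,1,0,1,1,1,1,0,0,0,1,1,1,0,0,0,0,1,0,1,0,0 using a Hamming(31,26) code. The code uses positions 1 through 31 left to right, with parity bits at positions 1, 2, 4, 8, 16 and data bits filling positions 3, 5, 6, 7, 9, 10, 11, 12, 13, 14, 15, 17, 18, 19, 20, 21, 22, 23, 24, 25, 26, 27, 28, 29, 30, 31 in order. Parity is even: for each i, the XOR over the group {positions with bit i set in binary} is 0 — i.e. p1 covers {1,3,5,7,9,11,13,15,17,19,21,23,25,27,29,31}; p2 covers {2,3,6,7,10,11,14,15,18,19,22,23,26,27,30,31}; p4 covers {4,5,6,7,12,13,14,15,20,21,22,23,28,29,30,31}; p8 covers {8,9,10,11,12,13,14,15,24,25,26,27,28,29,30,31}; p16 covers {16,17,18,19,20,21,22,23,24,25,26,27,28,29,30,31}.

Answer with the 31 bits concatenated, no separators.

0101111011011111000111000010100

Place data at non-parity positions: p1 p2 0 p4 1 1 1 p8 1 1 0 1 1 1 1 p16 0 0 0 1 1 1 0 0 0 0 1 0 1 0 0
p1 (pos 1,3,5,7,9,11,13,15,17,19,21,23,25,27,29,31): XOR of data positions = 0⊕1⊕1⊕1⊕0⊕1⊕1⊕0⊕0⊕1⊕0⊕0⊕1⊕1⊕0 = 0
p2 (pos 2,3,6,7,10,11,14,15,18,19,22,23,26,27,30,31): XOR of data positions = 0⊕1⊕1⊕1⊕0⊕1⊕1⊕0⊕0⊕1⊕0⊕0⊕1⊕0⊕0 = 1
p4 (pos 4,5,6,7,12,13,14,15,20,21,22,23,28,29,30,31): XOR of data positions = 1⊕1⊕1⊕1⊕1⊕1⊕1⊕1⊕1⊕1⊕0⊕0⊕1⊕0⊕0 = 1
p8 (pos 8,9,10,11,12,13,14,15,24,25,26,27,28,29,30,31): XOR of data positions = 1⊕1⊕0⊕1⊕1⊕1⊕1⊕0⊕0⊕0⊕1⊕0⊕1⊕0⊕0 = 0
p16 (pos 16,17,18,19,20,21,22,23,24,25,26,27,28,29,30,31): XOR of data positions = 0⊕0⊕0⊕1⊕1⊕1⊕0⊕0⊕0⊕0⊕1⊕0⊕1⊕0⊕0 = 1
Codeword: 0101111011011111000111000010100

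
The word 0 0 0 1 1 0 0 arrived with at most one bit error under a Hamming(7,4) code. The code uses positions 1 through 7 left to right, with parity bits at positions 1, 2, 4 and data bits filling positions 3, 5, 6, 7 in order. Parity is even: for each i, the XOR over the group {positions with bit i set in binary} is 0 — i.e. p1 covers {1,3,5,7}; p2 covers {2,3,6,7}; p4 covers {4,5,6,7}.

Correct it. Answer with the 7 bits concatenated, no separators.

s1 (pos 1,3,5,7): 0⊕0⊕1⊕0 = 1
s2 (pos 2,3,6,7): 0⊕0⊕0⊕0 = 0
s4 (pos 4,5,6,7): 1⊕1⊕0⊕0 = 0
Syndrome s4…s1 = 001 → error at position 1.
Flip position 1: 0001100 → 1001100

1001100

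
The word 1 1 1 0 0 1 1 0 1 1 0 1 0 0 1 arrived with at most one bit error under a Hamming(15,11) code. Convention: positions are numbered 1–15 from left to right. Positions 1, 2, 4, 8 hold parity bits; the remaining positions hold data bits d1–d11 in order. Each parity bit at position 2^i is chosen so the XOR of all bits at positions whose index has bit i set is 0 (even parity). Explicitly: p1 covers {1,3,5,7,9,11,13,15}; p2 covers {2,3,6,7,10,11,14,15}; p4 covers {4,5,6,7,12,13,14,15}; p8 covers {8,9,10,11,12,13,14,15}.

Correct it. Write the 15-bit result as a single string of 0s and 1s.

s1 (pos 1,3,5,7,9,11,13,15): 1⊕1⊕0⊕1⊕1⊕0⊕0⊕1 = 1
s2 (pos 2,3,6,7,10,11,14,15): 1⊕1⊕1⊕1⊕1⊕0⊕0⊕1 = 0
s4 (pos 4,5,6,7,12,13,14,15): 0⊕0⊕1⊕1⊕1⊕0⊕0⊕1 = 0
s8 (pos 8,9,10,11,12,13,14,15): 0⊕1⊕1⊕0⊕1⊕0⊕0⊕1 = 0
Syndrome s8…s1 = 0001 → error at position 1.
Flip position 1: 111001101101001 → 011001101101001

011001101101001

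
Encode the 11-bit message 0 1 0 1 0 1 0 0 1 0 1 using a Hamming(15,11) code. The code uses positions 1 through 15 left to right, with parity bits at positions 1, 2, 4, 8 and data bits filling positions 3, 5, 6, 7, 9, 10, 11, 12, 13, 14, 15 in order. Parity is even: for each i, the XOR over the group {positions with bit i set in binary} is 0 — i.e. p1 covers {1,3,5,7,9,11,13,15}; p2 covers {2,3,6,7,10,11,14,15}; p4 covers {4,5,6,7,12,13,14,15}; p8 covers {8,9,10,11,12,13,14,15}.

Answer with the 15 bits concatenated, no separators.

Place data at non-parity positions: p1 p2 0 p4 1 0 1 p8 0 1 0 0 1 0 1
p1 (pos 1,3,5,7,9,11,13,15): XOR of data positions = 0⊕1⊕1⊕0⊕0⊕1⊕1 = 0
p2 (pos 2,3,6,7,10,11,14,15): XOR of data positions = 0⊕0⊕1⊕1⊕0⊕0⊕1 = 1
p4 (pos 4,5,6,7,12,13,14,15): XOR of data positions = 1⊕0⊕1⊕0⊕1⊕0⊕1 = 0
p8 (pos 8,9,10,11,12,13,14,15): XOR of data positions = 0⊕1⊕0⊕0⊕1⊕0⊕1 = 1
Codeword: 010010110100101

010010110100101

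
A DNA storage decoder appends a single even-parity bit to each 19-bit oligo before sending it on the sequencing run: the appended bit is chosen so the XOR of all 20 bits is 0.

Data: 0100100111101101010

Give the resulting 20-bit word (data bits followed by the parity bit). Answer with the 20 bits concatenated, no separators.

XOR of the 19 data bits: 0⊕1⊕0⊕0⊕1⊕0⊕0⊕1⊕1⊕1⊕1⊕0⊕1⊕1⊕0⊕1⊕0⊕1⊕0 = 0
Parity bit = 0 (so all 20 bits XOR to 0).

01001001111011010100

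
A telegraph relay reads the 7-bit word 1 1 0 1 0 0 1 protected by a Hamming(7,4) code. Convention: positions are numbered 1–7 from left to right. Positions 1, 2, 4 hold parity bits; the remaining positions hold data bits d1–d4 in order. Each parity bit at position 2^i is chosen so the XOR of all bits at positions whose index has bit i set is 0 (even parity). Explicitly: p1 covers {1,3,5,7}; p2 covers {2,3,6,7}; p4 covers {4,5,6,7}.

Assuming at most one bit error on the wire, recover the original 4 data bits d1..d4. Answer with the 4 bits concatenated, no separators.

0001

s1 (pos 1,3,5,7): 1⊕0⊕0⊕1 = 0
s2 (pos 2,3,6,7): 1⊕0⊕0⊕1 = 0
s4 (pos 4,5,6,7): 1⊕0⊕0⊕1 = 0
Syndrome s4…s1 = 000 → no error.
Read data bits from positions 3,5,6,7: 0001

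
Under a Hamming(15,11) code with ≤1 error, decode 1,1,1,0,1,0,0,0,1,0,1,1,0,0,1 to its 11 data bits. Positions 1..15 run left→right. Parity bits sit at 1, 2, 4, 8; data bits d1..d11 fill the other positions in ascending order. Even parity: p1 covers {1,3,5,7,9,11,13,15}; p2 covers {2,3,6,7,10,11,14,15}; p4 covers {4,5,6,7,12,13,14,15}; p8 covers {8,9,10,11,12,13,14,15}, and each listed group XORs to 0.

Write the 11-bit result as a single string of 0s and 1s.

s1 (pos 1,3,5,7,9,11,13,15): 1⊕1⊕1⊕0⊕1⊕1⊕0⊕1 = 0
s2 (pos 2,3,6,7,10,11,14,15): 1⊕1⊕0⊕0⊕0⊕1⊕0⊕1 = 0
s4 (pos 4,5,6,7,12,13,14,15): 0⊕1⊕0⊕0⊕1⊕0⊕0⊕1 = 1
s8 (pos 8,9,10,11,12,13,14,15): 0⊕1⊕0⊕1⊕1⊕0⊕0⊕1 = 0
Syndrome s8…s1 = 0100 → error at position 4.
Flip position 4: 111010001011001 → 111110001011001
Read data bits from positions 3,5,6,7,9,10,11,12,13,14,15: 11001011001

11001011001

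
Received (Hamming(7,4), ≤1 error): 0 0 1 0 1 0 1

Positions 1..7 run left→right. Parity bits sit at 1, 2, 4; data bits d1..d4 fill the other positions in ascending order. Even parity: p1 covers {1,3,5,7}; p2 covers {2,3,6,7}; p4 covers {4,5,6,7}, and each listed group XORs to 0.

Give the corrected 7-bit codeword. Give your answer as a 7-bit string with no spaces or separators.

s1 (pos 1,3,5,7): 0⊕1⊕1⊕1 = 1
s2 (pos 2,3,6,7): 0⊕1⊕0⊕1 = 0
s4 (pos 4,5,6,7): 0⊕1⊕0⊕1 = 0
Syndrome s4…s1 = 001 → error at position 1.
Flip position 1: 0010101 → 1010101

1010101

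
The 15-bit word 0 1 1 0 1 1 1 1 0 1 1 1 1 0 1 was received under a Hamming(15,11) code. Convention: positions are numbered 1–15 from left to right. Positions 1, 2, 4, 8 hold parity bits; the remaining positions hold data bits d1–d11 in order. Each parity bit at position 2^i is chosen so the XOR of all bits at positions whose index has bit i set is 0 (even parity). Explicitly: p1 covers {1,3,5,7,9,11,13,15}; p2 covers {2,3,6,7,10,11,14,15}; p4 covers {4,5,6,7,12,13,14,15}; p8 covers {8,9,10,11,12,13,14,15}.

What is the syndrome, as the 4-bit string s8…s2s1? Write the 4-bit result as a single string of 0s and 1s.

0010

s1 (pos 1,3,5,7,9,11,13,15): 0⊕1⊕1⊕1⊕0⊕1⊕1⊕1 = 0
s2 (pos 2,3,6,7,10,11,14,15): 1⊕1⊕1⊕1⊕1⊕1⊕0⊕1 = 1
s4 (pos 4,5,6,7,12,13,14,15): 0⊕1⊕1⊕1⊕1⊕1⊕0⊕1 = 0
s8 (pos 8,9,10,11,12,13,14,15): 1⊕0⊕1⊕1⊕1⊕1⊕0⊕1 = 0
Syndrome s8…s1 = 0010 → error at position 2.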